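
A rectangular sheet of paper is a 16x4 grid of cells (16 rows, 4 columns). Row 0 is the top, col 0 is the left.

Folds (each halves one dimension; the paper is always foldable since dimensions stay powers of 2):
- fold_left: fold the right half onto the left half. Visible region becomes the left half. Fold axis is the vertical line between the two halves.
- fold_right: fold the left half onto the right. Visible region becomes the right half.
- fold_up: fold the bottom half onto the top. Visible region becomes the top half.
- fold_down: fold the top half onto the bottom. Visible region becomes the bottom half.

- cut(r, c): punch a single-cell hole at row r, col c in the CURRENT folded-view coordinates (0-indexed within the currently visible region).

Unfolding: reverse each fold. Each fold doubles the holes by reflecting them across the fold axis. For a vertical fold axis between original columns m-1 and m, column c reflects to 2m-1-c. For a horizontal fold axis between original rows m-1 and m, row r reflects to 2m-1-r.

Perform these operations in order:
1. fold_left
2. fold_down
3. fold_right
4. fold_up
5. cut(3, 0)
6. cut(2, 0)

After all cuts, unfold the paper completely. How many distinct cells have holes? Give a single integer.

Op 1 fold_left: fold axis v@2; visible region now rows[0,16) x cols[0,2) = 16x2
Op 2 fold_down: fold axis h@8; visible region now rows[8,16) x cols[0,2) = 8x2
Op 3 fold_right: fold axis v@1; visible region now rows[8,16) x cols[1,2) = 8x1
Op 4 fold_up: fold axis h@12; visible region now rows[8,12) x cols[1,2) = 4x1
Op 5 cut(3, 0): punch at orig (11,1); cuts so far [(11, 1)]; region rows[8,12) x cols[1,2) = 4x1
Op 6 cut(2, 0): punch at orig (10,1); cuts so far [(10, 1), (11, 1)]; region rows[8,12) x cols[1,2) = 4x1
Unfold 1 (reflect across h@12): 4 holes -> [(10, 1), (11, 1), (12, 1), (13, 1)]
Unfold 2 (reflect across v@1): 8 holes -> [(10, 0), (10, 1), (11, 0), (11, 1), (12, 0), (12, 1), (13, 0), (13, 1)]
Unfold 3 (reflect across h@8): 16 holes -> [(2, 0), (2, 1), (3, 0), (3, 1), (4, 0), (4, 1), (5, 0), (5, 1), (10, 0), (10, 1), (11, 0), (11, 1), (12, 0), (12, 1), (13, 0), (13, 1)]
Unfold 4 (reflect across v@2): 32 holes -> [(2, 0), (2, 1), (2, 2), (2, 3), (3, 0), (3, 1), (3, 2), (3, 3), (4, 0), (4, 1), (4, 2), (4, 3), (5, 0), (5, 1), (5, 2), (5, 3), (10, 0), (10, 1), (10, 2), (10, 3), (11, 0), (11, 1), (11, 2), (11, 3), (12, 0), (12, 1), (12, 2), (12, 3), (13, 0), (13, 1), (13, 2), (13, 3)]

Answer: 32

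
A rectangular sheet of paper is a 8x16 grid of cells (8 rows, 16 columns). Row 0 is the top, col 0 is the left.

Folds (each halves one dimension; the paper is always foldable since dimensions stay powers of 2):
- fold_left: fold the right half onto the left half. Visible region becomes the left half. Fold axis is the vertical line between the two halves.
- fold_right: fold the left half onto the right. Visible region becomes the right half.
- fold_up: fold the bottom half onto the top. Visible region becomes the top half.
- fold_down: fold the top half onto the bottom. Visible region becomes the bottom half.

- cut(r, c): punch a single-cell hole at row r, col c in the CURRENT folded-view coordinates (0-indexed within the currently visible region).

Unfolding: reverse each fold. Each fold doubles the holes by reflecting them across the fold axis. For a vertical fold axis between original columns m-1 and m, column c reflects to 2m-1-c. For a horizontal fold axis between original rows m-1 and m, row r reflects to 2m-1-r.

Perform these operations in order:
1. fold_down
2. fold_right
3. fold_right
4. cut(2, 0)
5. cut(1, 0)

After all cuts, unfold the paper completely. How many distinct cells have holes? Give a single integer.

Op 1 fold_down: fold axis h@4; visible region now rows[4,8) x cols[0,16) = 4x16
Op 2 fold_right: fold axis v@8; visible region now rows[4,8) x cols[8,16) = 4x8
Op 3 fold_right: fold axis v@12; visible region now rows[4,8) x cols[12,16) = 4x4
Op 4 cut(2, 0): punch at orig (6,12); cuts so far [(6, 12)]; region rows[4,8) x cols[12,16) = 4x4
Op 5 cut(1, 0): punch at orig (5,12); cuts so far [(5, 12), (6, 12)]; region rows[4,8) x cols[12,16) = 4x4
Unfold 1 (reflect across v@12): 4 holes -> [(5, 11), (5, 12), (6, 11), (6, 12)]
Unfold 2 (reflect across v@8): 8 holes -> [(5, 3), (5, 4), (5, 11), (5, 12), (6, 3), (6, 4), (6, 11), (6, 12)]
Unfold 3 (reflect across h@4): 16 holes -> [(1, 3), (1, 4), (1, 11), (1, 12), (2, 3), (2, 4), (2, 11), (2, 12), (5, 3), (5, 4), (5, 11), (5, 12), (6, 3), (6, 4), (6, 11), (6, 12)]

Answer: 16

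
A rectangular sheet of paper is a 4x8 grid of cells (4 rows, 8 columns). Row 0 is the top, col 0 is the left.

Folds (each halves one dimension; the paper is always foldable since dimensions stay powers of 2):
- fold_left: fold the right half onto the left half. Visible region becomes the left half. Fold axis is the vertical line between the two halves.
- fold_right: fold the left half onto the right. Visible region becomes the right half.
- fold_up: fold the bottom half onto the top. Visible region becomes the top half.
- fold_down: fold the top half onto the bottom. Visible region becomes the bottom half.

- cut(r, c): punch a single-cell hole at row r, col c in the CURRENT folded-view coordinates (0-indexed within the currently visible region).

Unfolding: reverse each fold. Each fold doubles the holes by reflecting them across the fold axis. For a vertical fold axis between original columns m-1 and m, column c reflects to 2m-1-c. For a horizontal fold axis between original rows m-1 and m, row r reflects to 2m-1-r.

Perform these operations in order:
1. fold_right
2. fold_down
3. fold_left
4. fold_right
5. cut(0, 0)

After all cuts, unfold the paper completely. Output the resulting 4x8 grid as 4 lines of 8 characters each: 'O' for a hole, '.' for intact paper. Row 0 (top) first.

Answer: ........
OOOOOOOO
OOOOOOOO
........

Derivation:
Op 1 fold_right: fold axis v@4; visible region now rows[0,4) x cols[4,8) = 4x4
Op 2 fold_down: fold axis h@2; visible region now rows[2,4) x cols[4,8) = 2x4
Op 3 fold_left: fold axis v@6; visible region now rows[2,4) x cols[4,6) = 2x2
Op 4 fold_right: fold axis v@5; visible region now rows[2,4) x cols[5,6) = 2x1
Op 5 cut(0, 0): punch at orig (2,5); cuts so far [(2, 5)]; region rows[2,4) x cols[5,6) = 2x1
Unfold 1 (reflect across v@5): 2 holes -> [(2, 4), (2, 5)]
Unfold 2 (reflect across v@6): 4 holes -> [(2, 4), (2, 5), (2, 6), (2, 7)]
Unfold 3 (reflect across h@2): 8 holes -> [(1, 4), (1, 5), (1, 6), (1, 7), (2, 4), (2, 5), (2, 6), (2, 7)]
Unfold 4 (reflect across v@4): 16 holes -> [(1, 0), (1, 1), (1, 2), (1, 3), (1, 4), (1, 5), (1, 6), (1, 7), (2, 0), (2, 1), (2, 2), (2, 3), (2, 4), (2, 5), (2, 6), (2, 7)]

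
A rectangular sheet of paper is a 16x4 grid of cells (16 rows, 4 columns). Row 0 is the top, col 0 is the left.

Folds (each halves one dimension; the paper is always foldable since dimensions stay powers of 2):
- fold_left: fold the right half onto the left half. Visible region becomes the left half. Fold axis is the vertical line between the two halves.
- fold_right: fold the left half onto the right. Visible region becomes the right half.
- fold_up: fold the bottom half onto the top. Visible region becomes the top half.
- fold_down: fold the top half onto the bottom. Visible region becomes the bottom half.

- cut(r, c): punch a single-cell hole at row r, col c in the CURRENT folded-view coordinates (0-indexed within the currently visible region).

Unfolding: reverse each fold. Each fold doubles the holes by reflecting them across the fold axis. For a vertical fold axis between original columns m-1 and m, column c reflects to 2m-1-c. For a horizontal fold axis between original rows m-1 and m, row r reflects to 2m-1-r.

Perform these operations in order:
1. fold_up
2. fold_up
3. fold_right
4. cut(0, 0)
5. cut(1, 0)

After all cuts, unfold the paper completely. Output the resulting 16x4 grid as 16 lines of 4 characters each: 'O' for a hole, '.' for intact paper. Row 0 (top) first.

Answer: .OO.
.OO.
....
....
....
....
.OO.
.OO.
.OO.
.OO.
....
....
....
....
.OO.
.OO.

Derivation:
Op 1 fold_up: fold axis h@8; visible region now rows[0,8) x cols[0,4) = 8x4
Op 2 fold_up: fold axis h@4; visible region now rows[0,4) x cols[0,4) = 4x4
Op 3 fold_right: fold axis v@2; visible region now rows[0,4) x cols[2,4) = 4x2
Op 4 cut(0, 0): punch at orig (0,2); cuts so far [(0, 2)]; region rows[0,4) x cols[2,4) = 4x2
Op 5 cut(1, 0): punch at orig (1,2); cuts so far [(0, 2), (1, 2)]; region rows[0,4) x cols[2,4) = 4x2
Unfold 1 (reflect across v@2): 4 holes -> [(0, 1), (0, 2), (1, 1), (1, 2)]
Unfold 2 (reflect across h@4): 8 holes -> [(0, 1), (0, 2), (1, 1), (1, 2), (6, 1), (6, 2), (7, 1), (7, 2)]
Unfold 3 (reflect across h@8): 16 holes -> [(0, 1), (0, 2), (1, 1), (1, 2), (6, 1), (6, 2), (7, 1), (7, 2), (8, 1), (8, 2), (9, 1), (9, 2), (14, 1), (14, 2), (15, 1), (15, 2)]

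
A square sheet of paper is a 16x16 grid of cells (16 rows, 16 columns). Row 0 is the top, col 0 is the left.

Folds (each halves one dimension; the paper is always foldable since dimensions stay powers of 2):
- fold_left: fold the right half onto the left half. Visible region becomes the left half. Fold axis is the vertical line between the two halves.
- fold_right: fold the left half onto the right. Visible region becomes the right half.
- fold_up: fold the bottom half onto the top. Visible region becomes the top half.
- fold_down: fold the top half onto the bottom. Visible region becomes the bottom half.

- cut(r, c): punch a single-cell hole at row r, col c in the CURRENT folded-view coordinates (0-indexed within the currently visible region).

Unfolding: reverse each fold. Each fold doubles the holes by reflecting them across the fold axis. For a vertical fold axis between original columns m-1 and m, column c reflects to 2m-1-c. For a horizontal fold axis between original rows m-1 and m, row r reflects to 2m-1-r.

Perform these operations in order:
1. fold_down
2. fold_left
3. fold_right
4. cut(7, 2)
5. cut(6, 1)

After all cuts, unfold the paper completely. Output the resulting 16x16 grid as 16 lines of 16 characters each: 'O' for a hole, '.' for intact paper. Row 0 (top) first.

Answer: .O....O..O....O.
..O..O....O..O..
................
................
................
................
................
................
................
................
................
................
................
................
..O..O....O..O..
.O....O..O....O.

Derivation:
Op 1 fold_down: fold axis h@8; visible region now rows[8,16) x cols[0,16) = 8x16
Op 2 fold_left: fold axis v@8; visible region now rows[8,16) x cols[0,8) = 8x8
Op 3 fold_right: fold axis v@4; visible region now rows[8,16) x cols[4,8) = 8x4
Op 4 cut(7, 2): punch at orig (15,6); cuts so far [(15, 6)]; region rows[8,16) x cols[4,8) = 8x4
Op 5 cut(6, 1): punch at orig (14,5); cuts so far [(14, 5), (15, 6)]; region rows[8,16) x cols[4,8) = 8x4
Unfold 1 (reflect across v@4): 4 holes -> [(14, 2), (14, 5), (15, 1), (15, 6)]
Unfold 2 (reflect across v@8): 8 holes -> [(14, 2), (14, 5), (14, 10), (14, 13), (15, 1), (15, 6), (15, 9), (15, 14)]
Unfold 3 (reflect across h@8): 16 holes -> [(0, 1), (0, 6), (0, 9), (0, 14), (1, 2), (1, 5), (1, 10), (1, 13), (14, 2), (14, 5), (14, 10), (14, 13), (15, 1), (15, 6), (15, 9), (15, 14)]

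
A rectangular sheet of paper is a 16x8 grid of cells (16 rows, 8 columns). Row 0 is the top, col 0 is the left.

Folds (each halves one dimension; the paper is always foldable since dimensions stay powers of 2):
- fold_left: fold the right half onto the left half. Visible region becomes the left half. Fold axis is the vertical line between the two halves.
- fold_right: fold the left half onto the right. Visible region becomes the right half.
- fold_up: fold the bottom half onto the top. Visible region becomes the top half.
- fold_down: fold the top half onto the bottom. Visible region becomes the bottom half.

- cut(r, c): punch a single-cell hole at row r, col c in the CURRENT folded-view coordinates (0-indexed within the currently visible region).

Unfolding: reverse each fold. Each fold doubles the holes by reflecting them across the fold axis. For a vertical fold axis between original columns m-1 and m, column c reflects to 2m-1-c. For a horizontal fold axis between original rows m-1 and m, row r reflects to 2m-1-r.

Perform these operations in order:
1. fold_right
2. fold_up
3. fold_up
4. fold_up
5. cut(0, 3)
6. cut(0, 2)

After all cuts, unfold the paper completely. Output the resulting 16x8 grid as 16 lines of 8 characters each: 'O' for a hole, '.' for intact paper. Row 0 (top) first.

Op 1 fold_right: fold axis v@4; visible region now rows[0,16) x cols[4,8) = 16x4
Op 2 fold_up: fold axis h@8; visible region now rows[0,8) x cols[4,8) = 8x4
Op 3 fold_up: fold axis h@4; visible region now rows[0,4) x cols[4,8) = 4x4
Op 4 fold_up: fold axis h@2; visible region now rows[0,2) x cols[4,8) = 2x4
Op 5 cut(0, 3): punch at orig (0,7); cuts so far [(0, 7)]; region rows[0,2) x cols[4,8) = 2x4
Op 6 cut(0, 2): punch at orig (0,6); cuts so far [(0, 6), (0, 7)]; region rows[0,2) x cols[4,8) = 2x4
Unfold 1 (reflect across h@2): 4 holes -> [(0, 6), (0, 7), (3, 6), (3, 7)]
Unfold 2 (reflect across h@4): 8 holes -> [(0, 6), (0, 7), (3, 6), (3, 7), (4, 6), (4, 7), (7, 6), (7, 7)]
Unfold 3 (reflect across h@8): 16 holes -> [(0, 6), (0, 7), (3, 6), (3, 7), (4, 6), (4, 7), (7, 6), (7, 7), (8, 6), (8, 7), (11, 6), (11, 7), (12, 6), (12, 7), (15, 6), (15, 7)]
Unfold 4 (reflect across v@4): 32 holes -> [(0, 0), (0, 1), (0, 6), (0, 7), (3, 0), (3, 1), (3, 6), (3, 7), (4, 0), (4, 1), (4, 6), (4, 7), (7, 0), (7, 1), (7, 6), (7, 7), (8, 0), (8, 1), (8, 6), (8, 7), (11, 0), (11, 1), (11, 6), (11, 7), (12, 0), (12, 1), (12, 6), (12, 7), (15, 0), (15, 1), (15, 6), (15, 7)]

Answer: OO....OO
........
........
OO....OO
OO....OO
........
........
OO....OO
OO....OO
........
........
OO....OO
OO....OO
........
........
OO....OO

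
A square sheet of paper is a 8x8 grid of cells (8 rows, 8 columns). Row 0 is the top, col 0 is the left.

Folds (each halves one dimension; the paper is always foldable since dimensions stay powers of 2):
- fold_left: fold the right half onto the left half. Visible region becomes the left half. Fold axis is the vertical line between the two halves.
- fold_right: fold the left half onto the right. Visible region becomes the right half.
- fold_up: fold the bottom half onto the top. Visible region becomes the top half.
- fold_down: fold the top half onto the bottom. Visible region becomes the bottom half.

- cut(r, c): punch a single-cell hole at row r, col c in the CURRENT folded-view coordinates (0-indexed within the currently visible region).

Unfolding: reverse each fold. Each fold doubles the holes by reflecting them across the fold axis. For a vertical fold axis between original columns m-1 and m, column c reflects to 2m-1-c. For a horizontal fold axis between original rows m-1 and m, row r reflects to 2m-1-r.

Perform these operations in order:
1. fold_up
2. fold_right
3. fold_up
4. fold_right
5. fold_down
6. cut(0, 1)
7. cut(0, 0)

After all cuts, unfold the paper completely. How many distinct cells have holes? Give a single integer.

Op 1 fold_up: fold axis h@4; visible region now rows[0,4) x cols[0,8) = 4x8
Op 2 fold_right: fold axis v@4; visible region now rows[0,4) x cols[4,8) = 4x4
Op 3 fold_up: fold axis h@2; visible region now rows[0,2) x cols[4,8) = 2x4
Op 4 fold_right: fold axis v@6; visible region now rows[0,2) x cols[6,8) = 2x2
Op 5 fold_down: fold axis h@1; visible region now rows[1,2) x cols[6,8) = 1x2
Op 6 cut(0, 1): punch at orig (1,7); cuts so far [(1, 7)]; region rows[1,2) x cols[6,8) = 1x2
Op 7 cut(0, 0): punch at orig (1,6); cuts so far [(1, 6), (1, 7)]; region rows[1,2) x cols[6,8) = 1x2
Unfold 1 (reflect across h@1): 4 holes -> [(0, 6), (0, 7), (1, 6), (1, 7)]
Unfold 2 (reflect across v@6): 8 holes -> [(0, 4), (0, 5), (0, 6), (0, 7), (1, 4), (1, 5), (1, 6), (1, 7)]
Unfold 3 (reflect across h@2): 16 holes -> [(0, 4), (0, 5), (0, 6), (0, 7), (1, 4), (1, 5), (1, 6), (1, 7), (2, 4), (2, 5), (2, 6), (2, 7), (3, 4), (3, 5), (3, 6), (3, 7)]
Unfold 4 (reflect across v@4): 32 holes -> [(0, 0), (0, 1), (0, 2), (0, 3), (0, 4), (0, 5), (0, 6), (0, 7), (1, 0), (1, 1), (1, 2), (1, 3), (1, 4), (1, 5), (1, 6), (1, 7), (2, 0), (2, 1), (2, 2), (2, 3), (2, 4), (2, 5), (2, 6), (2, 7), (3, 0), (3, 1), (3, 2), (3, 3), (3, 4), (3, 5), (3, 6), (3, 7)]
Unfold 5 (reflect across h@4): 64 holes -> [(0, 0), (0, 1), (0, 2), (0, 3), (0, 4), (0, 5), (0, 6), (0, 7), (1, 0), (1, 1), (1, 2), (1, 3), (1, 4), (1, 5), (1, 6), (1, 7), (2, 0), (2, 1), (2, 2), (2, 3), (2, 4), (2, 5), (2, 6), (2, 7), (3, 0), (3, 1), (3, 2), (3, 3), (3, 4), (3, 5), (3, 6), (3, 7), (4, 0), (4, 1), (4, 2), (4, 3), (4, 4), (4, 5), (4, 6), (4, 7), (5, 0), (5, 1), (5, 2), (5, 3), (5, 4), (5, 5), (5, 6), (5, 7), (6, 0), (6, 1), (6, 2), (6, 3), (6, 4), (6, 5), (6, 6), (6, 7), (7, 0), (7, 1), (7, 2), (7, 3), (7, 4), (7, 5), (7, 6), (7, 7)]

Answer: 64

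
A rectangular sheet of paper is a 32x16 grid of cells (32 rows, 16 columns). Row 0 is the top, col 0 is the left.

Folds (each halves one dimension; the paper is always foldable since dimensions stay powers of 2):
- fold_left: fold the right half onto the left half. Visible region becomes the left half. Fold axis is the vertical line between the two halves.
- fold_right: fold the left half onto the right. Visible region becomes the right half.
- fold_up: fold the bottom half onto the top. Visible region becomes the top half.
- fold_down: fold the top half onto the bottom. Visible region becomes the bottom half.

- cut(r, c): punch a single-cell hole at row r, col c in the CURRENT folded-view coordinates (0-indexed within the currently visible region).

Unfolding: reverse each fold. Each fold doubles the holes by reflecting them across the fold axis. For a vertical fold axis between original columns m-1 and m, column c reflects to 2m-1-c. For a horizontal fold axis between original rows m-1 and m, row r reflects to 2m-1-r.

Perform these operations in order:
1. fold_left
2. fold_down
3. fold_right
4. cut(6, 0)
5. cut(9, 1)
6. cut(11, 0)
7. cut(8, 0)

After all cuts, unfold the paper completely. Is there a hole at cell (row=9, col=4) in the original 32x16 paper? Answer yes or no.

Answer: yes

Derivation:
Op 1 fold_left: fold axis v@8; visible region now rows[0,32) x cols[0,8) = 32x8
Op 2 fold_down: fold axis h@16; visible region now rows[16,32) x cols[0,8) = 16x8
Op 3 fold_right: fold axis v@4; visible region now rows[16,32) x cols[4,8) = 16x4
Op 4 cut(6, 0): punch at orig (22,4); cuts so far [(22, 4)]; region rows[16,32) x cols[4,8) = 16x4
Op 5 cut(9, 1): punch at orig (25,5); cuts so far [(22, 4), (25, 5)]; region rows[16,32) x cols[4,8) = 16x4
Op 6 cut(11, 0): punch at orig (27,4); cuts so far [(22, 4), (25, 5), (27, 4)]; region rows[16,32) x cols[4,8) = 16x4
Op 7 cut(8, 0): punch at orig (24,4); cuts so far [(22, 4), (24, 4), (25, 5), (27, 4)]; region rows[16,32) x cols[4,8) = 16x4
Unfold 1 (reflect across v@4): 8 holes -> [(22, 3), (22, 4), (24, 3), (24, 4), (25, 2), (25, 5), (27, 3), (27, 4)]
Unfold 2 (reflect across h@16): 16 holes -> [(4, 3), (4, 4), (6, 2), (6, 5), (7, 3), (7, 4), (9, 3), (9, 4), (22, 3), (22, 4), (24, 3), (24, 4), (25, 2), (25, 5), (27, 3), (27, 4)]
Unfold 3 (reflect across v@8): 32 holes -> [(4, 3), (4, 4), (4, 11), (4, 12), (6, 2), (6, 5), (6, 10), (6, 13), (7, 3), (7, 4), (7, 11), (7, 12), (9, 3), (9, 4), (9, 11), (9, 12), (22, 3), (22, 4), (22, 11), (22, 12), (24, 3), (24, 4), (24, 11), (24, 12), (25, 2), (25, 5), (25, 10), (25, 13), (27, 3), (27, 4), (27, 11), (27, 12)]
Holes: [(4, 3), (4, 4), (4, 11), (4, 12), (6, 2), (6, 5), (6, 10), (6, 13), (7, 3), (7, 4), (7, 11), (7, 12), (9, 3), (9, 4), (9, 11), (9, 12), (22, 3), (22, 4), (22, 11), (22, 12), (24, 3), (24, 4), (24, 11), (24, 12), (25, 2), (25, 5), (25, 10), (25, 13), (27, 3), (27, 4), (27, 11), (27, 12)]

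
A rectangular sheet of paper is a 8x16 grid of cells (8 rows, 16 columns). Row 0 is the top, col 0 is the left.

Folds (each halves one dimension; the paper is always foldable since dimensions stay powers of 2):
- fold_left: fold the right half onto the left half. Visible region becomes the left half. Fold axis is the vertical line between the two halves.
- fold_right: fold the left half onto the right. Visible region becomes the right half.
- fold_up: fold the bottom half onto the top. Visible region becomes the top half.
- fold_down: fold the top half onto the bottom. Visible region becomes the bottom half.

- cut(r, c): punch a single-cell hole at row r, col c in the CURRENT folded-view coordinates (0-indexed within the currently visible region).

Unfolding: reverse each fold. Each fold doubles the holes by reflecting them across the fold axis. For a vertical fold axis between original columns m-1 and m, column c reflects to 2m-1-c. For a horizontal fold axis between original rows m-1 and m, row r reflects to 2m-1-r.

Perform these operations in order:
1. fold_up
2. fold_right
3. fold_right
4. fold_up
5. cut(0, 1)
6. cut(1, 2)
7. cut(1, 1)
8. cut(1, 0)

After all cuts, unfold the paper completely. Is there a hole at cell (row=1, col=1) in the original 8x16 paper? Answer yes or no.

Op 1 fold_up: fold axis h@4; visible region now rows[0,4) x cols[0,16) = 4x16
Op 2 fold_right: fold axis v@8; visible region now rows[0,4) x cols[8,16) = 4x8
Op 3 fold_right: fold axis v@12; visible region now rows[0,4) x cols[12,16) = 4x4
Op 4 fold_up: fold axis h@2; visible region now rows[0,2) x cols[12,16) = 2x4
Op 5 cut(0, 1): punch at orig (0,13); cuts so far [(0, 13)]; region rows[0,2) x cols[12,16) = 2x4
Op 6 cut(1, 2): punch at orig (1,14); cuts so far [(0, 13), (1, 14)]; region rows[0,2) x cols[12,16) = 2x4
Op 7 cut(1, 1): punch at orig (1,13); cuts so far [(0, 13), (1, 13), (1, 14)]; region rows[0,2) x cols[12,16) = 2x4
Op 8 cut(1, 0): punch at orig (1,12); cuts so far [(0, 13), (1, 12), (1, 13), (1, 14)]; region rows[0,2) x cols[12,16) = 2x4
Unfold 1 (reflect across h@2): 8 holes -> [(0, 13), (1, 12), (1, 13), (1, 14), (2, 12), (2, 13), (2, 14), (3, 13)]
Unfold 2 (reflect across v@12): 16 holes -> [(0, 10), (0, 13), (1, 9), (1, 10), (1, 11), (1, 12), (1, 13), (1, 14), (2, 9), (2, 10), (2, 11), (2, 12), (2, 13), (2, 14), (3, 10), (3, 13)]
Unfold 3 (reflect across v@8): 32 holes -> [(0, 2), (0, 5), (0, 10), (0, 13), (1, 1), (1, 2), (1, 3), (1, 4), (1, 5), (1, 6), (1, 9), (1, 10), (1, 11), (1, 12), (1, 13), (1, 14), (2, 1), (2, 2), (2, 3), (2, 4), (2, 5), (2, 6), (2, 9), (2, 10), (2, 11), (2, 12), (2, 13), (2, 14), (3, 2), (3, 5), (3, 10), (3, 13)]
Unfold 4 (reflect across h@4): 64 holes -> [(0, 2), (0, 5), (0, 10), (0, 13), (1, 1), (1, 2), (1, 3), (1, 4), (1, 5), (1, 6), (1, 9), (1, 10), (1, 11), (1, 12), (1, 13), (1, 14), (2, 1), (2, 2), (2, 3), (2, 4), (2, 5), (2, 6), (2, 9), (2, 10), (2, 11), (2, 12), (2, 13), (2, 14), (3, 2), (3, 5), (3, 10), (3, 13), (4, 2), (4, 5), (4, 10), (4, 13), (5, 1), (5, 2), (5, 3), (5, 4), (5, 5), (5, 6), (5, 9), (5, 10), (5, 11), (5, 12), (5, 13), (5, 14), (6, 1), (6, 2), (6, 3), (6, 4), (6, 5), (6, 6), (6, 9), (6, 10), (6, 11), (6, 12), (6, 13), (6, 14), (7, 2), (7, 5), (7, 10), (7, 13)]
Holes: [(0, 2), (0, 5), (0, 10), (0, 13), (1, 1), (1, 2), (1, 3), (1, 4), (1, 5), (1, 6), (1, 9), (1, 10), (1, 11), (1, 12), (1, 13), (1, 14), (2, 1), (2, 2), (2, 3), (2, 4), (2, 5), (2, 6), (2, 9), (2, 10), (2, 11), (2, 12), (2, 13), (2, 14), (3, 2), (3, 5), (3, 10), (3, 13), (4, 2), (4, 5), (4, 10), (4, 13), (5, 1), (5, 2), (5, 3), (5, 4), (5, 5), (5, 6), (5, 9), (5, 10), (5, 11), (5, 12), (5, 13), (5, 14), (6, 1), (6, 2), (6, 3), (6, 4), (6, 5), (6, 6), (6, 9), (6, 10), (6, 11), (6, 12), (6, 13), (6, 14), (7, 2), (7, 5), (7, 10), (7, 13)]

Answer: yes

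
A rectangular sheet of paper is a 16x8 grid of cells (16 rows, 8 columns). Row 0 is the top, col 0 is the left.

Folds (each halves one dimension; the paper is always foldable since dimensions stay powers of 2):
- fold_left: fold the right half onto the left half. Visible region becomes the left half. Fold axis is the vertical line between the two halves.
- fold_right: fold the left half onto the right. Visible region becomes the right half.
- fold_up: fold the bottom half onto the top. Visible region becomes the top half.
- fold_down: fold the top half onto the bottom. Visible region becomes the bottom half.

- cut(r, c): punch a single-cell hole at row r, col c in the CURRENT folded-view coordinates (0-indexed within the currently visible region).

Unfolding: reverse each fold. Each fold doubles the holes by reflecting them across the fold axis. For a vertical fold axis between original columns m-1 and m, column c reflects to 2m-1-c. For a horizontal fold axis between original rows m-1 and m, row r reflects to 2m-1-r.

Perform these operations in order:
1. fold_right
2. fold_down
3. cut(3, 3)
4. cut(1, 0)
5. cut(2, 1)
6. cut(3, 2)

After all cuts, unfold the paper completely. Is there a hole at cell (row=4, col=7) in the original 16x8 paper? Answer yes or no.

Op 1 fold_right: fold axis v@4; visible region now rows[0,16) x cols[4,8) = 16x4
Op 2 fold_down: fold axis h@8; visible region now rows[8,16) x cols[4,8) = 8x4
Op 3 cut(3, 3): punch at orig (11,7); cuts so far [(11, 7)]; region rows[8,16) x cols[4,8) = 8x4
Op 4 cut(1, 0): punch at orig (9,4); cuts so far [(9, 4), (11, 7)]; region rows[8,16) x cols[4,8) = 8x4
Op 5 cut(2, 1): punch at orig (10,5); cuts so far [(9, 4), (10, 5), (11, 7)]; region rows[8,16) x cols[4,8) = 8x4
Op 6 cut(3, 2): punch at orig (11,6); cuts so far [(9, 4), (10, 5), (11, 6), (11, 7)]; region rows[8,16) x cols[4,8) = 8x4
Unfold 1 (reflect across h@8): 8 holes -> [(4, 6), (4, 7), (5, 5), (6, 4), (9, 4), (10, 5), (11, 6), (11, 7)]
Unfold 2 (reflect across v@4): 16 holes -> [(4, 0), (4, 1), (4, 6), (4, 7), (5, 2), (5, 5), (6, 3), (6, 4), (9, 3), (9, 4), (10, 2), (10, 5), (11, 0), (11, 1), (11, 6), (11, 7)]
Holes: [(4, 0), (4, 1), (4, 6), (4, 7), (5, 2), (5, 5), (6, 3), (6, 4), (9, 3), (9, 4), (10, 2), (10, 5), (11, 0), (11, 1), (11, 6), (11, 7)]

Answer: yes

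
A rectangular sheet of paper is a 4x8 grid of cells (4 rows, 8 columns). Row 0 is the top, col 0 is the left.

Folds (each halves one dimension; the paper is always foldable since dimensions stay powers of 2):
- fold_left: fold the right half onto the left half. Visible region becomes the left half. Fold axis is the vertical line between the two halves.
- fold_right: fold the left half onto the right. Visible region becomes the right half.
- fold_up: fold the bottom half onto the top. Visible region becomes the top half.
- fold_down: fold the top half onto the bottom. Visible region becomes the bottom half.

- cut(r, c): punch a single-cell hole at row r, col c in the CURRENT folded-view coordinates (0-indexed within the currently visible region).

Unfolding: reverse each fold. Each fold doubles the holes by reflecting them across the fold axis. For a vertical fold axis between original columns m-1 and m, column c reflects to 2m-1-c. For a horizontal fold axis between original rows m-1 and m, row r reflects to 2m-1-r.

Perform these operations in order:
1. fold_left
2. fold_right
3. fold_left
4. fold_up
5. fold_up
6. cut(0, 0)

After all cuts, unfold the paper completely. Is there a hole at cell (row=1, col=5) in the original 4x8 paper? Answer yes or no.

Op 1 fold_left: fold axis v@4; visible region now rows[0,4) x cols[0,4) = 4x4
Op 2 fold_right: fold axis v@2; visible region now rows[0,4) x cols[2,4) = 4x2
Op 3 fold_left: fold axis v@3; visible region now rows[0,4) x cols[2,3) = 4x1
Op 4 fold_up: fold axis h@2; visible region now rows[0,2) x cols[2,3) = 2x1
Op 5 fold_up: fold axis h@1; visible region now rows[0,1) x cols[2,3) = 1x1
Op 6 cut(0, 0): punch at orig (0,2); cuts so far [(0, 2)]; region rows[0,1) x cols[2,3) = 1x1
Unfold 1 (reflect across h@1): 2 holes -> [(0, 2), (1, 2)]
Unfold 2 (reflect across h@2): 4 holes -> [(0, 2), (1, 2), (2, 2), (3, 2)]
Unfold 3 (reflect across v@3): 8 holes -> [(0, 2), (0, 3), (1, 2), (1, 3), (2, 2), (2, 3), (3, 2), (3, 3)]
Unfold 4 (reflect across v@2): 16 holes -> [(0, 0), (0, 1), (0, 2), (0, 3), (1, 0), (1, 1), (1, 2), (1, 3), (2, 0), (2, 1), (2, 2), (2, 3), (3, 0), (3, 1), (3, 2), (3, 3)]
Unfold 5 (reflect across v@4): 32 holes -> [(0, 0), (0, 1), (0, 2), (0, 3), (0, 4), (0, 5), (0, 6), (0, 7), (1, 0), (1, 1), (1, 2), (1, 3), (1, 4), (1, 5), (1, 6), (1, 7), (2, 0), (2, 1), (2, 2), (2, 3), (2, 4), (2, 5), (2, 6), (2, 7), (3, 0), (3, 1), (3, 2), (3, 3), (3, 4), (3, 5), (3, 6), (3, 7)]
Holes: [(0, 0), (0, 1), (0, 2), (0, 3), (0, 4), (0, 5), (0, 6), (0, 7), (1, 0), (1, 1), (1, 2), (1, 3), (1, 4), (1, 5), (1, 6), (1, 7), (2, 0), (2, 1), (2, 2), (2, 3), (2, 4), (2, 5), (2, 6), (2, 7), (3, 0), (3, 1), (3, 2), (3, 3), (3, 4), (3, 5), (3, 6), (3, 7)]

Answer: yes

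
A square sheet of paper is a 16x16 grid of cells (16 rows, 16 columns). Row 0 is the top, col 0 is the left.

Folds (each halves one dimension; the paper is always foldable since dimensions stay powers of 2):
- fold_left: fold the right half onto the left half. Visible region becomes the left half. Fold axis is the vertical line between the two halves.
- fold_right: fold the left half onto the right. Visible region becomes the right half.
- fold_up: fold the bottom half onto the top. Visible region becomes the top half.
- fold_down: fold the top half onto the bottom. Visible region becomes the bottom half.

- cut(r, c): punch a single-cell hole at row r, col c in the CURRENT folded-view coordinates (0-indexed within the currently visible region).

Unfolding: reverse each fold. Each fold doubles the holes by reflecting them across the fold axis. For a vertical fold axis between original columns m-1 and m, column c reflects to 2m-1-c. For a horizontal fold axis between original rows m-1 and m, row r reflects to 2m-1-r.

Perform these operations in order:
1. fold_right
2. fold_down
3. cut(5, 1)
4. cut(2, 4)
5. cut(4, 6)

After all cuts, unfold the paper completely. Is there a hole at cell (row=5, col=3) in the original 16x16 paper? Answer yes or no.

Answer: yes

Derivation:
Op 1 fold_right: fold axis v@8; visible region now rows[0,16) x cols[8,16) = 16x8
Op 2 fold_down: fold axis h@8; visible region now rows[8,16) x cols[8,16) = 8x8
Op 3 cut(5, 1): punch at orig (13,9); cuts so far [(13, 9)]; region rows[8,16) x cols[8,16) = 8x8
Op 4 cut(2, 4): punch at orig (10,12); cuts so far [(10, 12), (13, 9)]; region rows[8,16) x cols[8,16) = 8x8
Op 5 cut(4, 6): punch at orig (12,14); cuts so far [(10, 12), (12, 14), (13, 9)]; region rows[8,16) x cols[8,16) = 8x8
Unfold 1 (reflect across h@8): 6 holes -> [(2, 9), (3, 14), (5, 12), (10, 12), (12, 14), (13, 9)]
Unfold 2 (reflect across v@8): 12 holes -> [(2, 6), (2, 9), (3, 1), (3, 14), (5, 3), (5, 12), (10, 3), (10, 12), (12, 1), (12, 14), (13, 6), (13, 9)]
Holes: [(2, 6), (2, 9), (3, 1), (3, 14), (5, 3), (5, 12), (10, 3), (10, 12), (12, 1), (12, 14), (13, 6), (13, 9)]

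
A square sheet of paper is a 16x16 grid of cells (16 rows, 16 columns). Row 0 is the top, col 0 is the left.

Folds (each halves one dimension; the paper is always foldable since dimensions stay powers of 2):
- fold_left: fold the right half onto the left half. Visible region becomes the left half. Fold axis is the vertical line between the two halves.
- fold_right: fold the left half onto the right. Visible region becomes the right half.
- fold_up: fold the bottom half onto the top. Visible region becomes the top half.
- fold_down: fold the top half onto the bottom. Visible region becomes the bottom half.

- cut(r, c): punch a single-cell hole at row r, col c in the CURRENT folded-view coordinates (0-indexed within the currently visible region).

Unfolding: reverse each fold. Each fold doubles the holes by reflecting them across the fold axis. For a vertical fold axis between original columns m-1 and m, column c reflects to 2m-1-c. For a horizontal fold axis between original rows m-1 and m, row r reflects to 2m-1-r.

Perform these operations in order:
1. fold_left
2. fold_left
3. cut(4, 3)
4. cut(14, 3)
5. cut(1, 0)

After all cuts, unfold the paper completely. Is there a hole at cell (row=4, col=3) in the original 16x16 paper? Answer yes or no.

Op 1 fold_left: fold axis v@8; visible region now rows[0,16) x cols[0,8) = 16x8
Op 2 fold_left: fold axis v@4; visible region now rows[0,16) x cols[0,4) = 16x4
Op 3 cut(4, 3): punch at orig (4,3); cuts so far [(4, 3)]; region rows[0,16) x cols[0,4) = 16x4
Op 4 cut(14, 3): punch at orig (14,3); cuts so far [(4, 3), (14, 3)]; region rows[0,16) x cols[0,4) = 16x4
Op 5 cut(1, 0): punch at orig (1,0); cuts so far [(1, 0), (4, 3), (14, 3)]; region rows[0,16) x cols[0,4) = 16x4
Unfold 1 (reflect across v@4): 6 holes -> [(1, 0), (1, 7), (4, 3), (4, 4), (14, 3), (14, 4)]
Unfold 2 (reflect across v@8): 12 holes -> [(1, 0), (1, 7), (1, 8), (1, 15), (4, 3), (4, 4), (4, 11), (4, 12), (14, 3), (14, 4), (14, 11), (14, 12)]
Holes: [(1, 0), (1, 7), (1, 8), (1, 15), (4, 3), (4, 4), (4, 11), (4, 12), (14, 3), (14, 4), (14, 11), (14, 12)]

Answer: yes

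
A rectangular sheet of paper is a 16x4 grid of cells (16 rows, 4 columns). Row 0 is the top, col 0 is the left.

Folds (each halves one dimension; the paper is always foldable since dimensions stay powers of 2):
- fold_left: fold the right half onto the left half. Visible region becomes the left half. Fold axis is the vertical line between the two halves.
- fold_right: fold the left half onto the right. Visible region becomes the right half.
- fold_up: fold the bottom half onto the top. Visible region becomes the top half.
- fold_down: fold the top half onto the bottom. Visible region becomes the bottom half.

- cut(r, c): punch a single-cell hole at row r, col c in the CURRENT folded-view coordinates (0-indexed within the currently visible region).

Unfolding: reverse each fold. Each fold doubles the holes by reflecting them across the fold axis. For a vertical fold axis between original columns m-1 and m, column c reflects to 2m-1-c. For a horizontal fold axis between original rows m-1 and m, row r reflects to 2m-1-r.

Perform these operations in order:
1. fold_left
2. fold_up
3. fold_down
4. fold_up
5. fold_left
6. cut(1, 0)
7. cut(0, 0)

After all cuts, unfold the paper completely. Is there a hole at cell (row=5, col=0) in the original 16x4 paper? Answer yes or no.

Answer: yes

Derivation:
Op 1 fold_left: fold axis v@2; visible region now rows[0,16) x cols[0,2) = 16x2
Op 2 fold_up: fold axis h@8; visible region now rows[0,8) x cols[0,2) = 8x2
Op 3 fold_down: fold axis h@4; visible region now rows[4,8) x cols[0,2) = 4x2
Op 4 fold_up: fold axis h@6; visible region now rows[4,6) x cols[0,2) = 2x2
Op 5 fold_left: fold axis v@1; visible region now rows[4,6) x cols[0,1) = 2x1
Op 6 cut(1, 0): punch at orig (5,0); cuts so far [(5, 0)]; region rows[4,6) x cols[0,1) = 2x1
Op 7 cut(0, 0): punch at orig (4,0); cuts so far [(4, 0), (5, 0)]; region rows[4,6) x cols[0,1) = 2x1
Unfold 1 (reflect across v@1): 4 holes -> [(4, 0), (4, 1), (5, 0), (5, 1)]
Unfold 2 (reflect across h@6): 8 holes -> [(4, 0), (4, 1), (5, 0), (5, 1), (6, 0), (6, 1), (7, 0), (7, 1)]
Unfold 3 (reflect across h@4): 16 holes -> [(0, 0), (0, 1), (1, 0), (1, 1), (2, 0), (2, 1), (3, 0), (3, 1), (4, 0), (4, 1), (5, 0), (5, 1), (6, 0), (6, 1), (7, 0), (7, 1)]
Unfold 4 (reflect across h@8): 32 holes -> [(0, 0), (0, 1), (1, 0), (1, 1), (2, 0), (2, 1), (3, 0), (3, 1), (4, 0), (4, 1), (5, 0), (5, 1), (6, 0), (6, 1), (7, 0), (7, 1), (8, 0), (8, 1), (9, 0), (9, 1), (10, 0), (10, 1), (11, 0), (11, 1), (12, 0), (12, 1), (13, 0), (13, 1), (14, 0), (14, 1), (15, 0), (15, 1)]
Unfold 5 (reflect across v@2): 64 holes -> [(0, 0), (0, 1), (0, 2), (0, 3), (1, 0), (1, 1), (1, 2), (1, 3), (2, 0), (2, 1), (2, 2), (2, 3), (3, 0), (3, 1), (3, 2), (3, 3), (4, 0), (4, 1), (4, 2), (4, 3), (5, 0), (5, 1), (5, 2), (5, 3), (6, 0), (6, 1), (6, 2), (6, 3), (7, 0), (7, 1), (7, 2), (7, 3), (8, 0), (8, 1), (8, 2), (8, 3), (9, 0), (9, 1), (9, 2), (9, 3), (10, 0), (10, 1), (10, 2), (10, 3), (11, 0), (11, 1), (11, 2), (11, 3), (12, 0), (12, 1), (12, 2), (12, 3), (13, 0), (13, 1), (13, 2), (13, 3), (14, 0), (14, 1), (14, 2), (14, 3), (15, 0), (15, 1), (15, 2), (15, 3)]
Holes: [(0, 0), (0, 1), (0, 2), (0, 3), (1, 0), (1, 1), (1, 2), (1, 3), (2, 0), (2, 1), (2, 2), (2, 3), (3, 0), (3, 1), (3, 2), (3, 3), (4, 0), (4, 1), (4, 2), (4, 3), (5, 0), (5, 1), (5, 2), (5, 3), (6, 0), (6, 1), (6, 2), (6, 3), (7, 0), (7, 1), (7, 2), (7, 3), (8, 0), (8, 1), (8, 2), (8, 3), (9, 0), (9, 1), (9, 2), (9, 3), (10, 0), (10, 1), (10, 2), (10, 3), (11, 0), (11, 1), (11, 2), (11, 3), (12, 0), (12, 1), (12, 2), (12, 3), (13, 0), (13, 1), (13, 2), (13, 3), (14, 0), (14, 1), (14, 2), (14, 3), (15, 0), (15, 1), (15, 2), (15, 3)]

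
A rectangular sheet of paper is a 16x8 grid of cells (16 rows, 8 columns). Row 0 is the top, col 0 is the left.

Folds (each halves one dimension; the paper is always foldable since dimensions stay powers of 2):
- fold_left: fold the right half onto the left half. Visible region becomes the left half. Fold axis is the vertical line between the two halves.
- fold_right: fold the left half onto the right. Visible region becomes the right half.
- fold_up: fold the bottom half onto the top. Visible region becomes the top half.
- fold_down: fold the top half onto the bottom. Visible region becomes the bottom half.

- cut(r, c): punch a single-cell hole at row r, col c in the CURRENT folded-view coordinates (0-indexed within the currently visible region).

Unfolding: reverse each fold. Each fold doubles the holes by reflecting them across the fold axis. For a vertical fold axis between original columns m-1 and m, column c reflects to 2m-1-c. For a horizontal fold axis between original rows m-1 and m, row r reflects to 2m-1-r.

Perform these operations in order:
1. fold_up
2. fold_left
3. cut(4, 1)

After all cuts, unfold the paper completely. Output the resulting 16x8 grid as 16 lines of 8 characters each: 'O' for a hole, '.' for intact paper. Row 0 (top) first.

Op 1 fold_up: fold axis h@8; visible region now rows[0,8) x cols[0,8) = 8x8
Op 2 fold_left: fold axis v@4; visible region now rows[0,8) x cols[0,4) = 8x4
Op 3 cut(4, 1): punch at orig (4,1); cuts so far [(4, 1)]; region rows[0,8) x cols[0,4) = 8x4
Unfold 1 (reflect across v@4): 2 holes -> [(4, 1), (4, 6)]
Unfold 2 (reflect across h@8): 4 holes -> [(4, 1), (4, 6), (11, 1), (11, 6)]

Answer: ........
........
........
........
.O....O.
........
........
........
........
........
........
.O....O.
........
........
........
........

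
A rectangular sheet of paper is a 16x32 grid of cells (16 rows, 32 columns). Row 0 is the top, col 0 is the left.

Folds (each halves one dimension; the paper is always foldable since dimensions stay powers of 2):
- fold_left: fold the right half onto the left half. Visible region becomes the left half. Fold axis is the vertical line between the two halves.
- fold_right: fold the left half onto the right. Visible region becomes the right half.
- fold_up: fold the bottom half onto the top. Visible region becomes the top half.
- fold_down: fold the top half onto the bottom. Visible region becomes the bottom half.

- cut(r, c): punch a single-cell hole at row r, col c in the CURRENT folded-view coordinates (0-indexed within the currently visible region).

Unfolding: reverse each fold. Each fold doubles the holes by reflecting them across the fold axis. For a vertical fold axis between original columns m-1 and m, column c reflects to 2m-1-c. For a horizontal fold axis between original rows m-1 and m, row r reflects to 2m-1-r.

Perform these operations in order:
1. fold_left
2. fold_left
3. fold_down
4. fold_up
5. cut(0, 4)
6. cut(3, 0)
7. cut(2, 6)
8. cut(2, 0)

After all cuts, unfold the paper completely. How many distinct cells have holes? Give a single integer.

Answer: 64

Derivation:
Op 1 fold_left: fold axis v@16; visible region now rows[0,16) x cols[0,16) = 16x16
Op 2 fold_left: fold axis v@8; visible region now rows[0,16) x cols[0,8) = 16x8
Op 3 fold_down: fold axis h@8; visible region now rows[8,16) x cols[0,8) = 8x8
Op 4 fold_up: fold axis h@12; visible region now rows[8,12) x cols[0,8) = 4x8
Op 5 cut(0, 4): punch at orig (8,4); cuts so far [(8, 4)]; region rows[8,12) x cols[0,8) = 4x8
Op 6 cut(3, 0): punch at orig (11,0); cuts so far [(8, 4), (11, 0)]; region rows[8,12) x cols[0,8) = 4x8
Op 7 cut(2, 6): punch at orig (10,6); cuts so far [(8, 4), (10, 6), (11, 0)]; region rows[8,12) x cols[0,8) = 4x8
Op 8 cut(2, 0): punch at orig (10,0); cuts so far [(8, 4), (10, 0), (10, 6), (11, 0)]; region rows[8,12) x cols[0,8) = 4x8
Unfold 1 (reflect across h@12): 8 holes -> [(8, 4), (10, 0), (10, 6), (11, 0), (12, 0), (13, 0), (13, 6), (15, 4)]
Unfold 2 (reflect across h@8): 16 holes -> [(0, 4), (2, 0), (2, 6), (3, 0), (4, 0), (5, 0), (5, 6), (7, 4), (8, 4), (10, 0), (10, 6), (11, 0), (12, 0), (13, 0), (13, 6), (15, 4)]
Unfold 3 (reflect across v@8): 32 holes -> [(0, 4), (0, 11), (2, 0), (2, 6), (2, 9), (2, 15), (3, 0), (3, 15), (4, 0), (4, 15), (5, 0), (5, 6), (5, 9), (5, 15), (7, 4), (7, 11), (8, 4), (8, 11), (10, 0), (10, 6), (10, 9), (10, 15), (11, 0), (11, 15), (12, 0), (12, 15), (13, 0), (13, 6), (13, 9), (13, 15), (15, 4), (15, 11)]
Unfold 4 (reflect across v@16): 64 holes -> [(0, 4), (0, 11), (0, 20), (0, 27), (2, 0), (2, 6), (2, 9), (2, 15), (2, 16), (2, 22), (2, 25), (2, 31), (3, 0), (3, 15), (3, 16), (3, 31), (4, 0), (4, 15), (4, 16), (4, 31), (5, 0), (5, 6), (5, 9), (5, 15), (5, 16), (5, 22), (5, 25), (5, 31), (7, 4), (7, 11), (7, 20), (7, 27), (8, 4), (8, 11), (8, 20), (8, 27), (10, 0), (10, 6), (10, 9), (10, 15), (10, 16), (10, 22), (10, 25), (10, 31), (11, 0), (11, 15), (11, 16), (11, 31), (12, 0), (12, 15), (12, 16), (12, 31), (13, 0), (13, 6), (13, 9), (13, 15), (13, 16), (13, 22), (13, 25), (13, 31), (15, 4), (15, 11), (15, 20), (15, 27)]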